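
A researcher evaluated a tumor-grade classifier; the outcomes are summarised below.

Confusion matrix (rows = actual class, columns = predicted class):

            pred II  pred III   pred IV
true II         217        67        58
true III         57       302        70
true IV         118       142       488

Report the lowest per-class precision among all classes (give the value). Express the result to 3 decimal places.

Per-class precision (TP/(TP+FP)):
  II: TP=217, FP=57+118=175 → 217/392 = 0.5536
  III: TP=302, FP=67+142=209 → 302/511 = 0.5910
  IV: TP=488, FP=58+70=128 → 488/616 = 0.7922
Lowest is class 'II' with precision = 0.554.

0.554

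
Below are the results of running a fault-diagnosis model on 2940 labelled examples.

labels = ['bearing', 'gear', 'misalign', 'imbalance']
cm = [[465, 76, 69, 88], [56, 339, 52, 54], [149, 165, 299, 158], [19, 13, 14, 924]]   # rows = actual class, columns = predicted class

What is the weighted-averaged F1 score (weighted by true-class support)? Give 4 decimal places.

0.6728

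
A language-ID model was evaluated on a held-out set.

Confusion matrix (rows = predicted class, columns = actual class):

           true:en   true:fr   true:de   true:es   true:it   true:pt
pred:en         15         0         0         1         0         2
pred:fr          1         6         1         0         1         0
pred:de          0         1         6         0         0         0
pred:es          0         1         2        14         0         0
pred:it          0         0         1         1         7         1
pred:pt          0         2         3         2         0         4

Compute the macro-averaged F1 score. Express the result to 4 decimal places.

0.6894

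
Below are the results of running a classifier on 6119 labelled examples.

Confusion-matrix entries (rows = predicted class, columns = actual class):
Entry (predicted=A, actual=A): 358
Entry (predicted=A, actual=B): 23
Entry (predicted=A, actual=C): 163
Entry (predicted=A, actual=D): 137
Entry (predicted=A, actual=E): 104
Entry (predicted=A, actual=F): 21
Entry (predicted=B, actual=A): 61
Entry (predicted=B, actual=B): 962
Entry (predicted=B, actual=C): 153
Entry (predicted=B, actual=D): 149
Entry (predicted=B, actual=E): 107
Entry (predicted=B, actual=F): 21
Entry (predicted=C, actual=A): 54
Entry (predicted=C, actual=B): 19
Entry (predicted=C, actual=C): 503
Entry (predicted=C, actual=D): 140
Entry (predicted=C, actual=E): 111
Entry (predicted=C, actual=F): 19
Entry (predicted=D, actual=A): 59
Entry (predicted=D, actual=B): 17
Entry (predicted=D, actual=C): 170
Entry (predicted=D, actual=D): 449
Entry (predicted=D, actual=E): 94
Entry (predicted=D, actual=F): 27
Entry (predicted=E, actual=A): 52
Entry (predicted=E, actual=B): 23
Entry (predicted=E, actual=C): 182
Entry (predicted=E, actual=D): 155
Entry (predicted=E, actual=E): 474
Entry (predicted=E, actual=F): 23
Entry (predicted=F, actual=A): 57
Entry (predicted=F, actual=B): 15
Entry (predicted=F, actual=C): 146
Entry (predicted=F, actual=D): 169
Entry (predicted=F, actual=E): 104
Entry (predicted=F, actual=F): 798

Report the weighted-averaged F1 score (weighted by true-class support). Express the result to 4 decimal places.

Per-class F1 score (2·TP/(2·TP+FP+FN)):
  A: TP=358, FP=23+163+137+104+21=448, FN=61+54+59+52+57=283 → 716/1447 = 0.49482
  B: TP=962, FP=61+153+149+107+21=491, FN=23+19+17+23+15=97 → 1924/2512 = 0.76592
  C: TP=503, FP=54+19+140+111+19=343, FN=163+153+170+182+146=814 → 1006/2163 = 0.46509
  D: TP=449, FP=59+17+170+94+27=367, FN=137+149+140+155+169=750 → 898/2015 = 0.44566
  E: TP=474, FP=52+23+182+155+23=435, FN=104+107+111+94+104=520 → 948/1903 = 0.49816
  F: TP=798, FP=57+15+146+169+104=491, FN=21+21+19+27+23=111 → 1596/2198 = 0.72611
Weighted-F1 score = Σ (supportᵢ/N)·F1 scoreᵢ with N=6119: (641/6119)·0.49482 + (1059/6119)·0.76592 + (1317/6119)·0.46509 + (1199/6119)·0.44566 + (994/6119)·0.49816 + (909/6119)·0.72611 = 0.5606

0.5606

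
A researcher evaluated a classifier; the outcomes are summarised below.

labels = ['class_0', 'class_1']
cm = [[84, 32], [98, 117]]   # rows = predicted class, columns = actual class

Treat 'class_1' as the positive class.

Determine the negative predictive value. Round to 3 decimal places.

NPV = TN/(TN+FN) = 84/(84+32) = 0.724

0.724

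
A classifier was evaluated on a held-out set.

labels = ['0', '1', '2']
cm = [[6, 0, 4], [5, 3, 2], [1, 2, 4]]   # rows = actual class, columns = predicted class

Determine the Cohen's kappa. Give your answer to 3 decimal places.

Observed agreement pₒ = trace/N = 13/27 = 0.4815
Expected agreement pₑ = Σ (rowᵢ·colᵢ)/N² = (10·12 + 10·5 + 7·10)/27² = 0.3292
κ = (pₒ − pₑ)/(1 − pₑ) = (0.4815 − 0.3292)/(1 − 0.3292) = 0.227

0.227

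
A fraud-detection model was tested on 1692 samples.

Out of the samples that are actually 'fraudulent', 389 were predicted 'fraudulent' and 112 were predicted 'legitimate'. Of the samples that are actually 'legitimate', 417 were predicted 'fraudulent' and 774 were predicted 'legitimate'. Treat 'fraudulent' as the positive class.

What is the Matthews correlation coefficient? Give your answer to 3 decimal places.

MCC = (TP·TN − FP·FN) / √((TP+FP)(TP+FN)(TN+FP)(TN+FN))
Numerator = 389·774 − 417·112 = 254382
Denominator = √(806·501·1191·886) = √426106590156 = 652768.4047
MCC = 254382 / 652768.4047 = 0.390

0.390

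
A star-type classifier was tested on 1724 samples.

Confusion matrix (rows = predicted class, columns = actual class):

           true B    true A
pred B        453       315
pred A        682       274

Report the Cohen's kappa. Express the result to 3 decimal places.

Observed agreement pₒ = trace/N = 727/1724 = 0.4217
Expected agreement pₑ = Σ (rowᵢ·colᵢ)/N² = (1135·768 + 589·956)/1724² = 0.4827
κ = (pₒ − pₑ)/(1 − pₑ) = (0.4217 − 0.4827)/(1 − 0.4827) = -0.118

-0.118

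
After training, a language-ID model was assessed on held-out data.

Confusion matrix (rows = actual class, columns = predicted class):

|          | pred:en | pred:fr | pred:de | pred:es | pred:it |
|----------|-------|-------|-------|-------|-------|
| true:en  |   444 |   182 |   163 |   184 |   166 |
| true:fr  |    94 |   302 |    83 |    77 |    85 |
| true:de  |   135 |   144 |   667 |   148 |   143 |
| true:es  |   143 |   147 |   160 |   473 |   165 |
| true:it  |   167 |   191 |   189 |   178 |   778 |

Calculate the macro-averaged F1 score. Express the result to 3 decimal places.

0.463

Per-class F1 score (2·TP/(2·TP+FP+FN)):
  en: TP=444, FP=94+135+143+167=539, FN=182+163+184+166=695 → 888/2122 = 0.4185
  fr: TP=302, FP=182+144+147+191=664, FN=94+83+77+85=339 → 604/1607 = 0.3759
  de: TP=667, FP=163+83+160+189=595, FN=135+144+148+143=570 → 1334/2499 = 0.5338
  es: TP=473, FP=184+77+148+178=587, FN=143+147+160+165=615 → 946/2148 = 0.4404
  it: TP=778, FP=166+85+143+165=559, FN=167+191+189+178=725 → 1556/2840 = 0.5479
Macro-F1 score = mean = (0.4185 + 0.3759 + 0.5338 + 0.4404 + 0.5479) / 5 = 0.463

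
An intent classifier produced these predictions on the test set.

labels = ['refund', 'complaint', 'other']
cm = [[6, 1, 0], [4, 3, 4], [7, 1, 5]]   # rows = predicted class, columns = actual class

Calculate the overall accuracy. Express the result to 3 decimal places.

0.452

Accuracy = trace / total = (6+3+5=14) / 31 = 14/31 = 0.452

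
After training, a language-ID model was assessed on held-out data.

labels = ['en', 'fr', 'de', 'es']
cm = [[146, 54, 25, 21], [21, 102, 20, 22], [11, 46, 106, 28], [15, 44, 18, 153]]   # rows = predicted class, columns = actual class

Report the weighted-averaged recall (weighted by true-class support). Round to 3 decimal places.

0.609

Per-class recall (TP/(TP+FN)):
  en: TP=146, FN=21+11+15=47 → 146/193 = 0.7565
  fr: TP=102, FN=54+46+44=144 → 102/246 = 0.4146
  de: TP=106, FN=25+20+18=63 → 106/169 = 0.6272
  es: TP=153, FN=21+22+28=71 → 153/224 = 0.6830
Weighted-recall = Σ (supportᵢ/N)·recallᵢ with N=832: (193/832)·0.7565 + (246/832)·0.4146 + (169/832)·0.6272 + (224/832)·0.6830 = 0.609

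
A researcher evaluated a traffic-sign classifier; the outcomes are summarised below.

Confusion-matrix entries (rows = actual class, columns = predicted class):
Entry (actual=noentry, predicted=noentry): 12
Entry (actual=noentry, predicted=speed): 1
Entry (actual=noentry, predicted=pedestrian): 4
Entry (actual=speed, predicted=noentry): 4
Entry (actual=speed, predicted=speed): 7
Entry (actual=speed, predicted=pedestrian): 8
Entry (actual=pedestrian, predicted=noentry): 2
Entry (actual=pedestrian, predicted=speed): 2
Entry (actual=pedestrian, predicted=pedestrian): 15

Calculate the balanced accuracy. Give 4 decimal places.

0.6213

Balanced accuracy = mean of per-class recall.
  noentry: recall = 12/17 = 0.70588
  speed: recall = 7/19 = 0.36842
  pedestrian: recall = 15/19 = 0.78947
Mean = (0.70588 + 0.36842 + 0.78947) / 3 = 0.6213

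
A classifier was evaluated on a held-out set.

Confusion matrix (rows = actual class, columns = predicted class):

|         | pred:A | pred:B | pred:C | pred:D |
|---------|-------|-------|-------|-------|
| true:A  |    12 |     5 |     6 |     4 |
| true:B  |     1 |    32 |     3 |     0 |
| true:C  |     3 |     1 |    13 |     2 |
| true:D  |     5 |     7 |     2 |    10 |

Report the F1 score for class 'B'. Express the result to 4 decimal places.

F1 score = 2·TP/(2·TP+FP+FN).
B: TP=32, FP=5+1+7=13, FN=1+3+0=4 → 64/81 = 0.79012

0.7901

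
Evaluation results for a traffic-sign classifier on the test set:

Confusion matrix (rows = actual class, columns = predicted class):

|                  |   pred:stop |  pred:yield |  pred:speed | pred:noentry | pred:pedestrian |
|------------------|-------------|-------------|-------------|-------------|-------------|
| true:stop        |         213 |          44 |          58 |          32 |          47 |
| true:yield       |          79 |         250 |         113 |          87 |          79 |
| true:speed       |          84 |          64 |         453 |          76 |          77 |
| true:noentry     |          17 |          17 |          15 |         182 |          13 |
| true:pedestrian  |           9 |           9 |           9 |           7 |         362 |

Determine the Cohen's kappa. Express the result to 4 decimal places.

Observed agreement pₒ = trace/N = 1460/2396 = 0.60935
Expected agreement pₑ = Σ (rowᵢ·colᵢ)/N² = (394·402 + 608·384 + 754·648 + 244·384 + 396·578)/2396² = 0.20956
κ = (pₒ − pₑ)/(1 − pₑ) = (0.60935 − 0.20956)/(1 − 0.20956) = 0.5058

0.5058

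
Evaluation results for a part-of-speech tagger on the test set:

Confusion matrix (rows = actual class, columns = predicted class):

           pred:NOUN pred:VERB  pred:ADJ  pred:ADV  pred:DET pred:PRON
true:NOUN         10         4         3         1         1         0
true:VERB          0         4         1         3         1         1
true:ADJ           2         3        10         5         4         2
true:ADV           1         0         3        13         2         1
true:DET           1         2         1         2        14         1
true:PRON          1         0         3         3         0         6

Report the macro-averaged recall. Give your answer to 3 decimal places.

0.515

Per-class recall (TP/(TP+FN)):
  NOUN: TP=10, FN=4+3+1+1+0=9 → 10/19 = 0.5263
  VERB: TP=4, FN=0+1+3+1+1=6 → 4/10 = 0.4000
  ADJ: TP=10, FN=2+3+5+4+2=16 → 10/26 = 0.3846
  ADV: TP=13, FN=1+0+3+2+1=7 → 13/20 = 0.6500
  DET: TP=14, FN=1+2+1+2+1=7 → 14/21 = 0.6667
  PRON: TP=6, FN=1+0+3+3+0=7 → 6/13 = 0.4615
Macro-recall = mean = (0.5263 + 0.4000 + 0.3846 + 0.6500 + 0.6667 + 0.4615) / 6 = 0.515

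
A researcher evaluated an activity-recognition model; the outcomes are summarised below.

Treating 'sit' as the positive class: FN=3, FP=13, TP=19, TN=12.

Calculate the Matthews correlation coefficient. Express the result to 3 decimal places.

0.368

MCC = (TP·TN − FP·FN) / √((TP+FP)(TP+FN)(TN+FP)(TN+FN))
Numerator = 19·12 − 13·3 = 189
Denominator = √(32·22·25·15) = √264000 = 513.8093
MCC = 189 / 513.8093 = 0.368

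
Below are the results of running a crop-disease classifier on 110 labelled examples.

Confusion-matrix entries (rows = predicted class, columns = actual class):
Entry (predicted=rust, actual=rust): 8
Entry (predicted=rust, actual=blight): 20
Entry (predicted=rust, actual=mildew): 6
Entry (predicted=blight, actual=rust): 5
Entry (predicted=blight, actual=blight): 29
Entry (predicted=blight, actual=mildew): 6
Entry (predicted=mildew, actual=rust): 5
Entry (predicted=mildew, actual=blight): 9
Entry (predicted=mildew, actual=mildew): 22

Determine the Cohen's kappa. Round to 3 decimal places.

Observed agreement pₒ = trace/N = 59/110 = 0.5364
Expected agreement pₑ = Σ (rowᵢ·colᵢ)/N² = (18·34 + 58·40 + 34·36)/110² = 0.3435
κ = (pₒ − pₑ)/(1 − pₑ) = (0.5364 − 0.3435)/(1 − 0.3435) = 0.294

0.294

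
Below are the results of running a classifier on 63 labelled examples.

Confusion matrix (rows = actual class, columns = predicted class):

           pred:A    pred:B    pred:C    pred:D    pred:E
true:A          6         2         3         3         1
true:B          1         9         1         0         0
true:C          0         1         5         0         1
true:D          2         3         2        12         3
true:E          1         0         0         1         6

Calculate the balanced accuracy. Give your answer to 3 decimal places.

0.646

Balanced accuracy = mean of per-class recall.
  A: recall = 6/15 = 0.4000
  B: recall = 9/11 = 0.8182
  C: recall = 5/7 = 0.7143
  D: recall = 12/22 = 0.5455
  E: recall = 6/8 = 0.7500
Mean = (0.4000 + 0.8182 + 0.7143 + 0.5455 + 0.7500) / 5 = 0.646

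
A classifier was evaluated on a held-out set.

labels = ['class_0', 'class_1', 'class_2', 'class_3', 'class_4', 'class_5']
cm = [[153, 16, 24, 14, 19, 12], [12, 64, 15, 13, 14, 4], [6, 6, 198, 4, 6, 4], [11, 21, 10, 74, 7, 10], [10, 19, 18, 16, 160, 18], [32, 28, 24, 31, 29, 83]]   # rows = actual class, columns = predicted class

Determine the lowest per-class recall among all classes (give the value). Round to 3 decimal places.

0.366

Per-class recall (TP/(TP+FN)):
  class_0: TP=153, FN=16+24+14+19+12=85 → 153/238 = 0.6429
  class_1: TP=64, FN=12+15+13+14+4=58 → 64/122 = 0.5246
  class_2: TP=198, FN=6+6+4+6+4=26 → 198/224 = 0.8839
  class_3: TP=74, FN=11+21+10+7+10=59 → 74/133 = 0.5564
  class_4: TP=160, FN=10+19+18+16+18=81 → 160/241 = 0.6639
  class_5: TP=83, FN=32+28+24+31+29=144 → 83/227 = 0.3656
Lowest is class 'class_5' with recall = 0.366.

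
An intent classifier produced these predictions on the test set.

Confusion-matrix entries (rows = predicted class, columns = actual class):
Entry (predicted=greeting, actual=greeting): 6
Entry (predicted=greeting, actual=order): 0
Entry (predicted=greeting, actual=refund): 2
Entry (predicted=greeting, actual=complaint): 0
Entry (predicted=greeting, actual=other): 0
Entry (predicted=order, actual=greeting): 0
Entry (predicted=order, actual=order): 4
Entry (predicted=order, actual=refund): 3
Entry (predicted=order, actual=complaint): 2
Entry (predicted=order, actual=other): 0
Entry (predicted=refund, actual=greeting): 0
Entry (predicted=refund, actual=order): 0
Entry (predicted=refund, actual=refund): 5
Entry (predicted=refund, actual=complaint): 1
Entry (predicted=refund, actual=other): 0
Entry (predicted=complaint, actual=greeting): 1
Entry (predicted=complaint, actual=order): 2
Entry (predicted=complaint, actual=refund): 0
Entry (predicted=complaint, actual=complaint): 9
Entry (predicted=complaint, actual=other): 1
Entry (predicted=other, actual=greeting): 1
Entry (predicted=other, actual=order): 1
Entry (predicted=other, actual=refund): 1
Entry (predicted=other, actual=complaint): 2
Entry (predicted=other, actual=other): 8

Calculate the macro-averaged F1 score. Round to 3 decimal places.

Per-class F1 score (2·TP/(2·TP+FP+FN)):
  greeting: TP=6, FP=0+2+0+0=2, FN=0+0+1+1=2 → 12/16 = 0.7500
  order: TP=4, FP=0+3+2+0=5, FN=0+0+2+1=3 → 8/16 = 0.5000
  refund: TP=5, FP=0+0+1+0=1, FN=2+3+0+1=6 → 10/17 = 0.5882
  complaint: TP=9, FP=1+2+0+1=4, FN=0+2+1+2=5 → 18/27 = 0.6667
  other: TP=8, FP=1+1+1+2=5, FN=0+0+0+1=1 → 16/22 = 0.7273
Macro-F1 score = mean = (0.7500 + 0.5000 + 0.5882 + 0.6667 + 0.7273) / 5 = 0.646

0.646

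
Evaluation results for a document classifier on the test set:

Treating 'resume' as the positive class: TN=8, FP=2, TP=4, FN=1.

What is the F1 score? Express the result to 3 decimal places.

0.727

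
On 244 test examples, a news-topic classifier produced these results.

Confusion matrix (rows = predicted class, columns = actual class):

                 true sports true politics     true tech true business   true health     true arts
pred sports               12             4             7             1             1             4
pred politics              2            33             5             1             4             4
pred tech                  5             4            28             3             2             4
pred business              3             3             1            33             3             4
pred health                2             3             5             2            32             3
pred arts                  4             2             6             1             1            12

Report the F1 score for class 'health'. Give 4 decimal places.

Treat 'health' as positive and all other classes as negative.
F1 score = 2·TP/(2·TP+FP+FN).
health: TP=32, FP=2+3+5+2+3=15, FN=1+4+2+3+1=11 → 64/90 = 0.71111

0.7111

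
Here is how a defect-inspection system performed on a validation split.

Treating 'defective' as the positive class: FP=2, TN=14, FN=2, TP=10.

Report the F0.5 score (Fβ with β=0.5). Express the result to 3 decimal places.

0.833

Fβ = (1+β²)·TP / ((1+β²)·TP + β²·FN + FP), with β²=1/4
= 1.25·10 / (1.25·10 + 0.25·2 + 2) = 0.833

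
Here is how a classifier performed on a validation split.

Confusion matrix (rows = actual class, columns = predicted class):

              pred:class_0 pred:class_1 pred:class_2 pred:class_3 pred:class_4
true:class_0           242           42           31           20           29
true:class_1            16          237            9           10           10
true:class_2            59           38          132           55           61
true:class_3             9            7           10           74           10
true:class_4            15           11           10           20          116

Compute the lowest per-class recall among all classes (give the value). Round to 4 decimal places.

0.3826

Per-class recall (TP/(TP+FN)):
  class_0: TP=242, FN=42+31+20+29=122 → 242/364 = 0.66484
  class_1: TP=237, FN=16+9+10+10=45 → 237/282 = 0.84043
  class_2: TP=132, FN=59+38+55+61=213 → 132/345 = 0.38261
  class_3: TP=74, FN=9+7+10+10=36 → 74/110 = 0.67273
  class_4: TP=116, FN=15+11+10+20=56 → 116/172 = 0.67442
Lowest is class 'class_2' with recall = 0.3826.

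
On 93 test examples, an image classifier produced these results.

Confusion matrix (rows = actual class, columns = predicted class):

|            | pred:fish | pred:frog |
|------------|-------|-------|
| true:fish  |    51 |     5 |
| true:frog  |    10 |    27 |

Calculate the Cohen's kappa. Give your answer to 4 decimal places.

0.6555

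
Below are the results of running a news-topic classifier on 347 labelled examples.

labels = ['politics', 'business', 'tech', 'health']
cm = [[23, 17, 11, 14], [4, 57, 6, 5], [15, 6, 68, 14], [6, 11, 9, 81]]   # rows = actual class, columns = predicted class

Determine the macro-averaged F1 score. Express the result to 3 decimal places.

0.632

Per-class F1 score (2·TP/(2·TP+FP+FN)):
  politics: TP=23, FP=4+15+6=25, FN=17+11+14=42 → 46/113 = 0.4071
  business: TP=57, FP=17+6+11=34, FN=4+6+5=15 → 114/163 = 0.6994
  tech: TP=68, FP=11+6+9=26, FN=15+6+14=35 → 136/197 = 0.6904
  health: TP=81, FP=14+5+14=33, FN=6+11+9=26 → 162/221 = 0.7330
Macro-F1 score = mean = (0.4071 + 0.6994 + 0.6904 + 0.7330) / 4 = 0.632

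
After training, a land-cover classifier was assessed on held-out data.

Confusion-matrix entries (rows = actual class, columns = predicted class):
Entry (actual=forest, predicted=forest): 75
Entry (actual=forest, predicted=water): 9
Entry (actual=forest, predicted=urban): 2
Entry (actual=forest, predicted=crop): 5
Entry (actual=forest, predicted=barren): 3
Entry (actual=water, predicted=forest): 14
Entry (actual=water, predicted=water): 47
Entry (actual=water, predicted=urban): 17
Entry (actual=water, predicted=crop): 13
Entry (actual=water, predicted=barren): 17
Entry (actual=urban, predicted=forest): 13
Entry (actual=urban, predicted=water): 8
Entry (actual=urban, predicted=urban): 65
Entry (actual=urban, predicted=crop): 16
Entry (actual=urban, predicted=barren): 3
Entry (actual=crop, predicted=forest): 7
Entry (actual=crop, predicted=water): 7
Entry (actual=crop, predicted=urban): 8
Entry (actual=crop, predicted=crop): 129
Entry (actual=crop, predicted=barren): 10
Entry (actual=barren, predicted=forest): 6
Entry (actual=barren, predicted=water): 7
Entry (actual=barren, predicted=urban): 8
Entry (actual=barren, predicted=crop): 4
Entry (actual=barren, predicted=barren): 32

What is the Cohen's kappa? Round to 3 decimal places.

Observed agreement pₒ = trace/N = 348/525 = 0.6629
Expected agreement pₑ = Σ (rowᵢ·colᵢ)/N² = (94·115 + 108·78 + 105·100 + 161·167 + 57·65)/525² = 0.2189
κ = (pₒ − pₑ)/(1 − pₑ) = (0.6629 − 0.2189)/(1 − 0.2189) = 0.568

0.568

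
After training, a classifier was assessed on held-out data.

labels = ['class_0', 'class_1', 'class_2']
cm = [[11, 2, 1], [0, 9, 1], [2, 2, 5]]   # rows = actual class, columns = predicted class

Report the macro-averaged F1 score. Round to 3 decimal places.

Per-class F1 score (2·TP/(2·TP+FP+FN)):
  class_0: TP=11, FP=0+2=2, FN=2+1=3 → 22/27 = 0.8148
  class_1: TP=9, FP=2+2=4, FN=0+1=1 → 18/23 = 0.7826
  class_2: TP=5, FP=1+1=2, FN=2+2=4 → 10/16 = 0.6250
Macro-F1 score = mean = (0.8148 + 0.7826 + 0.6250) / 3 = 0.741

0.741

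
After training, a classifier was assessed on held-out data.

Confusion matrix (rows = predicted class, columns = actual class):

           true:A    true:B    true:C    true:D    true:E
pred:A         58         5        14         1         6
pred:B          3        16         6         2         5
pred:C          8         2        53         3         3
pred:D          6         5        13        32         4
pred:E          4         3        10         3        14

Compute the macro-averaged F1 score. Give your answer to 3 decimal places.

Per-class F1 score (2·TP/(2·TP+FP+FN)):
  A: TP=58, FP=5+14+1+6=26, FN=3+8+6+4=21 → 116/163 = 0.7117
  B: TP=16, FP=3+6+2+5=16, FN=5+2+5+3=15 → 32/63 = 0.5079
  C: TP=53, FP=8+2+3+3=16, FN=14+6+13+10=43 → 106/165 = 0.6424
  D: TP=32, FP=6+5+13+4=28, FN=1+2+3+3=9 → 64/101 = 0.6337
  E: TP=14, FP=4+3+10+3=20, FN=6+5+3+4=18 → 28/66 = 0.4242
Macro-F1 score = mean = (0.7117 + 0.5079 + 0.6424 + 0.6337 + 0.4242) / 5 = 0.584

0.584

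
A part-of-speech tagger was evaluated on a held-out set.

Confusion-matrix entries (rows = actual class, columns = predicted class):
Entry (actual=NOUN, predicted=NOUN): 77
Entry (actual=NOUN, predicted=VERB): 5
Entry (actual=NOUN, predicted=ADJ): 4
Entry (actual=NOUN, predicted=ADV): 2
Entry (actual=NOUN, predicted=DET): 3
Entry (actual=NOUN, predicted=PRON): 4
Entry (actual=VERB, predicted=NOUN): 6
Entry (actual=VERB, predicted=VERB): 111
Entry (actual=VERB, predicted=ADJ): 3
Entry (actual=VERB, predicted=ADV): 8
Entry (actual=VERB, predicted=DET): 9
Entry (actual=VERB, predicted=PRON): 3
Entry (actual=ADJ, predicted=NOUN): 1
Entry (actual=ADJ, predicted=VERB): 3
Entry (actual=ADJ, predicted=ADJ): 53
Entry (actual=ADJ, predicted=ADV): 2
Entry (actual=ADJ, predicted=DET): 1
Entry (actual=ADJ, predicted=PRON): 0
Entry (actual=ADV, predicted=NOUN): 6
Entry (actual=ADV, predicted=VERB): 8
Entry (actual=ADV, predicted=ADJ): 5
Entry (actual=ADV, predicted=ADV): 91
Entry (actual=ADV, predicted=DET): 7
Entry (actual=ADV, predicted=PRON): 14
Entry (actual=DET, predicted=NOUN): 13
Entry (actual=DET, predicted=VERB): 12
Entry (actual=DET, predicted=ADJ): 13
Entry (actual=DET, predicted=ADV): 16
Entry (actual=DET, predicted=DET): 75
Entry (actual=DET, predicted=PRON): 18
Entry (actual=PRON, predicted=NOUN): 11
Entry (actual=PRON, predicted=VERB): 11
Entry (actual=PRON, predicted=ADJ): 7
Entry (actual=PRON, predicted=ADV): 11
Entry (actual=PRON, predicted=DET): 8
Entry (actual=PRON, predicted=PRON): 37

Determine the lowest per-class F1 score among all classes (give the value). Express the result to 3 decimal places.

0.460

Per-class F1 score (2·TP/(2·TP+FP+FN)):
  NOUN: TP=77, FP=6+1+6+13+11=37, FN=5+4+2+3+4=18 → 154/209 = 0.7368
  VERB: TP=111, FP=5+3+8+12+11=39, FN=6+3+8+9+3=29 → 222/290 = 0.7655
  ADJ: TP=53, FP=4+3+5+13+7=32, FN=1+3+2+1+0=7 → 106/145 = 0.7310
  ADV: TP=91, FP=2+8+2+16+11=39, FN=6+8+5+7+14=40 → 182/261 = 0.6973
  DET: TP=75, FP=3+9+1+7+8=28, FN=13+12+13+16+18=72 → 150/250 = 0.6000
  PRON: TP=37, FP=4+3+0+14+18=39, FN=11+11+7+11+8=48 → 74/161 = 0.4596
Lowest is class 'PRON' with F1 score = 0.460.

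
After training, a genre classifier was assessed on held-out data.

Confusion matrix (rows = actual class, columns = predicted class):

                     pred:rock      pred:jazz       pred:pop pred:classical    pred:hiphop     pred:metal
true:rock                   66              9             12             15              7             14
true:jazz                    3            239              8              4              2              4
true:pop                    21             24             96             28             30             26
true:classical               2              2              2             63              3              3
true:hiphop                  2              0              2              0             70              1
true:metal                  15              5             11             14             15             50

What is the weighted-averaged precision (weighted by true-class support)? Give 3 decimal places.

Per-class precision (TP/(TP+FP)):
  rock: TP=66, FP=3+21+2+2+15=43 → 66/109 = 0.6055
  jazz: TP=239, FP=9+24+2+0+5=40 → 239/279 = 0.8566
  pop: TP=96, FP=12+8+2+2+11=35 → 96/131 = 0.7328
  classical: TP=63, FP=15+4+28+0+14=61 → 63/124 = 0.5081
  hiphop: TP=70, FP=7+2+30+3+15=57 → 70/127 = 0.5512
  metal: TP=50, FP=14+4+26+3+1=48 → 50/98 = 0.5102
Weighted-precision = Σ (supportᵢ/N)·precisionᵢ with N=868: (123/868)·0.6055 + (260/868)·0.8566 + (225/868)·0.7328 + (75/868)·0.5081 + (75/868)·0.5512 + (110/868)·0.5102 = 0.689

0.689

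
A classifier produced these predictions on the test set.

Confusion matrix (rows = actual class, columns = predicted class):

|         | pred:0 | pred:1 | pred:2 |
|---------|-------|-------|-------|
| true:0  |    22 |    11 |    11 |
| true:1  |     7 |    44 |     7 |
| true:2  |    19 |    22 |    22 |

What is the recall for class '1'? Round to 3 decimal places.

recall = TP/(TP+FN).
1: TP=44, FN=7+7=14 → 44/58 = 0.7586

0.759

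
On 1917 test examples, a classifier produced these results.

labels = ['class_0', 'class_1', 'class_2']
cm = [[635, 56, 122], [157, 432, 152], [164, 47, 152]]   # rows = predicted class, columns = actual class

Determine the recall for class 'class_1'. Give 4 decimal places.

Treat 'class_1' as positive and all other classes as negative.
recall = TP/(TP+FN).
class_1: TP=432, FN=56+47=103 → 432/535 = 0.80748

0.8075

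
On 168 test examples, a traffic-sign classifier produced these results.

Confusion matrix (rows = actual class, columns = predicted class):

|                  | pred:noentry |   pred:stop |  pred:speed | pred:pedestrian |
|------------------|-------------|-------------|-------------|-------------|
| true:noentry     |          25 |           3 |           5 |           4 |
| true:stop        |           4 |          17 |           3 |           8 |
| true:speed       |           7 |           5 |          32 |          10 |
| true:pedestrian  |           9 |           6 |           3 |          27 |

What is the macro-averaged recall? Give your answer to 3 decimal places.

Per-class recall (TP/(TP+FN)):
  noentry: TP=25, FN=3+5+4=12 → 25/37 = 0.6757
  stop: TP=17, FN=4+3+8=15 → 17/32 = 0.5313
  speed: TP=32, FN=7+5+10=22 → 32/54 = 0.5926
  pedestrian: TP=27, FN=9+6+3=18 → 27/45 = 0.6000
Macro-recall = mean = (0.6757 + 0.5313 + 0.5926 + 0.6000) / 4 = 0.600

0.600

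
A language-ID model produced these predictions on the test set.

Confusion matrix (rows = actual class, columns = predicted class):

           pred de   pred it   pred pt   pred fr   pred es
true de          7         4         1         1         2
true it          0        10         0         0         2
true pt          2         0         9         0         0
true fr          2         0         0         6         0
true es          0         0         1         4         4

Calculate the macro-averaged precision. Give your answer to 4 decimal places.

0.6429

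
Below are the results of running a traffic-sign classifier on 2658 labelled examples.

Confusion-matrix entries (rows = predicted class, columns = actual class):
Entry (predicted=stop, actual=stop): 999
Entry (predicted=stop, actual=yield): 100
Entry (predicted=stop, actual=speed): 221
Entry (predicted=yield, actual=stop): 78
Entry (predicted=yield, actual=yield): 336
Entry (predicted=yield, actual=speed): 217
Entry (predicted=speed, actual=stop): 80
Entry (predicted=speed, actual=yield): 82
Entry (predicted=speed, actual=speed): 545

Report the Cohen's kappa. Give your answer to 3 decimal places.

0.542

Observed agreement pₒ = trace/N = 1880/2658 = 0.7073
Expected agreement pₑ = Σ (rowᵢ·colᵢ)/N² = (1157·1320 + 518·631 + 983·707)/2658² = 0.3608
κ = (pₒ − pₑ)/(1 − pₑ) = (0.7073 − 0.3608)/(1 − 0.3608) = 0.542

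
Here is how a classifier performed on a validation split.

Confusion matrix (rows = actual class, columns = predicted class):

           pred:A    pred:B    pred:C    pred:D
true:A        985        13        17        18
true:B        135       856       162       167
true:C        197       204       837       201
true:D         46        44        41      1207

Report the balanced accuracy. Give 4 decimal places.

0.7714

Balanced accuracy = mean of per-class recall.
  A: recall = 985/1033 = 0.95353
  B: recall = 856/1320 = 0.64848
  C: recall = 837/1439 = 0.58165
  D: recall = 1207/1338 = 0.90209
Mean = (0.95353 + 0.64848 + 0.58165 + 0.90209) / 4 = 0.7714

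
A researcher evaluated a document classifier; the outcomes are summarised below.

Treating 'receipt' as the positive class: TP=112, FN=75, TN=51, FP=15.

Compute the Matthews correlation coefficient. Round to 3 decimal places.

MCC = (TP·TN − FP·FN) / √((TP+FP)(TP+FN)(TN+FP)(TN+FN))
Numerator = 112·51 − 15·75 = 4587
Denominator = √(127·187·66·126) = √197496684 = 14053.3513
MCC = 4587 / 14053.3513 = 0.326

0.326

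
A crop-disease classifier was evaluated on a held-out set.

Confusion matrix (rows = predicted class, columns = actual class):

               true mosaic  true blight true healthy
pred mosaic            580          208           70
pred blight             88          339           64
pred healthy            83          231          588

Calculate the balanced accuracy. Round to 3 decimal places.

Balanced accuracy = mean of per-class recall.
  mosaic: recall = 580/751 = 0.7723
  blight: recall = 339/778 = 0.4357
  healthy: recall = 588/722 = 0.8144
Mean = (0.7723 + 0.4357 + 0.8144) / 3 = 0.674

0.674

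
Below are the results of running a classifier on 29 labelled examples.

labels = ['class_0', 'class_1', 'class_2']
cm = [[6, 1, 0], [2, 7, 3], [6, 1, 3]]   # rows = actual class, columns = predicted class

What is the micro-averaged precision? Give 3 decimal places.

Micro-averaging pools counts across classes: ΣTP=16, ΣFP=13, ΣFN=13.
Micro-precision = TP/(TP+FP) on pooled counts = 0.552 (equals overall accuracy in single-label multiclass).

0.552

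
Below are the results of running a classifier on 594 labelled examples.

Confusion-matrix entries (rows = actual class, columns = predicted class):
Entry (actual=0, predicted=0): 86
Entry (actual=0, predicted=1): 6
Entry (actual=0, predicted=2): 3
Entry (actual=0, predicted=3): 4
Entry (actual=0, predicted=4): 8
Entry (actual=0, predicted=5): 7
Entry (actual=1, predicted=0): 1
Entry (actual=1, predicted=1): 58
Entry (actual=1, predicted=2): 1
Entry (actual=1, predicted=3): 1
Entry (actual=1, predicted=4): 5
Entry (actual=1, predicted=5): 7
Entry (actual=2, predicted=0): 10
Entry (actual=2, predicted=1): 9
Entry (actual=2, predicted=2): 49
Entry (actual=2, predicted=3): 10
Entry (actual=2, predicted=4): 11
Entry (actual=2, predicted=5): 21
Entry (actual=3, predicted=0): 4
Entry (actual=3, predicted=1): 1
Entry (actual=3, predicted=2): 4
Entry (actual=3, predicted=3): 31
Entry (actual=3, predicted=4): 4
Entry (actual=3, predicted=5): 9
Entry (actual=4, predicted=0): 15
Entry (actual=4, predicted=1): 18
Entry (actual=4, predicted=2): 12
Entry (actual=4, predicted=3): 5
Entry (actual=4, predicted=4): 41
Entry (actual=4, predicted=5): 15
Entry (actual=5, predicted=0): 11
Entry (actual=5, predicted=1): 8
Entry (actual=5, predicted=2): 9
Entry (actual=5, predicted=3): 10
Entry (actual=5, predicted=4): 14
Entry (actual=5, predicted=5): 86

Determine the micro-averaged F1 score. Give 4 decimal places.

0.5909

Micro-averaging pools counts across classes: ΣTP=351, ΣFP=243, ΣFN=243.
Micro-F1 score = 2·TP/(2·TP+FP+FN) on pooled counts = 0.5909 (equals overall accuracy in single-label multiclass).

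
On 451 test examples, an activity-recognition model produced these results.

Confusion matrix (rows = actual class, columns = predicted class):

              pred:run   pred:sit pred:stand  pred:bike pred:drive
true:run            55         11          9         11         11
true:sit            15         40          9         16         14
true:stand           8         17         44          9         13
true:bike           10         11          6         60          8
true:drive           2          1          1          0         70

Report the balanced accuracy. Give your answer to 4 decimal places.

Balanced accuracy = mean of per-class recall.
  run: recall = 55/97 = 0.56701
  sit: recall = 40/94 = 0.42553
  stand: recall = 44/91 = 0.48352
  bike: recall = 60/95 = 0.63158
  drive: recall = 70/74 = 0.94595
Mean = (0.56701 + 0.42553 + 0.48352 + 0.63158 + 0.94595) / 5 = 0.6107

0.6107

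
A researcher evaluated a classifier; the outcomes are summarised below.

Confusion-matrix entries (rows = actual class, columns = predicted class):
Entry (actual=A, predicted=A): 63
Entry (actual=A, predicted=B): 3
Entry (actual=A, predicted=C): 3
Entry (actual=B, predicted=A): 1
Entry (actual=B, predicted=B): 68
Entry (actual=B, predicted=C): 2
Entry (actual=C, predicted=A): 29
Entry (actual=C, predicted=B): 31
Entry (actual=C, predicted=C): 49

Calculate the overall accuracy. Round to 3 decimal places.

0.723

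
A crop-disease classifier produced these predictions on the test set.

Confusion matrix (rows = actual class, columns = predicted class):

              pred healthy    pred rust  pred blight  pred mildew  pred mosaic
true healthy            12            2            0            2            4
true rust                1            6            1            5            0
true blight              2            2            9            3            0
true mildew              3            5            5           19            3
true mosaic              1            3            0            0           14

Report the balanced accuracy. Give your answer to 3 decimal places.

0.589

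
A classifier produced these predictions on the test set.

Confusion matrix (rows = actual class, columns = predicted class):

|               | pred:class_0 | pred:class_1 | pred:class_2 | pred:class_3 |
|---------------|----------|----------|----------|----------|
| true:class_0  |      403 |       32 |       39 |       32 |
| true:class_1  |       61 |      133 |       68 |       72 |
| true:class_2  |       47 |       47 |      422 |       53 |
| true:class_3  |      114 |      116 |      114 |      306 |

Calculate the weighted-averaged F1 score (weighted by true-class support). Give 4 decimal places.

Per-class F1 score (2·TP/(2·TP+FP+FN)):
  class_0: TP=403, FP=61+47+114=222, FN=32+39+32=103 → 806/1131 = 0.71264
  class_1: TP=133, FP=32+47+116=195, FN=61+68+72=201 → 266/662 = 0.40181
  class_2: TP=422, FP=39+68+114=221, FN=47+47+53=147 → 844/1212 = 0.69637
  class_3: TP=306, FP=32+72+53=157, FN=114+116+114=344 → 612/1113 = 0.54987
Weighted-F1 score = Σ (supportᵢ/N)·F1 scoreᵢ with N=2059: (506/2059)·0.71264 + (334/2059)·0.40181 + (569/2059)·0.69637 + (650/2059)·0.54987 = 0.6063

0.6063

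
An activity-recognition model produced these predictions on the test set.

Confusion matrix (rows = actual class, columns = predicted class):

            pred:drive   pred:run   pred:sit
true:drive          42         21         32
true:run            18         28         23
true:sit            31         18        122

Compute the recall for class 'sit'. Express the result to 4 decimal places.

0.7135

Take TP from the diagonal, FP from the rest of the 'sit' prediction marginal, FN from the rest of the 'sit' actual marginal.
recall = TP/(TP+FN).
sit: TP=122, FN=31+18=49 → 122/171 = 0.71345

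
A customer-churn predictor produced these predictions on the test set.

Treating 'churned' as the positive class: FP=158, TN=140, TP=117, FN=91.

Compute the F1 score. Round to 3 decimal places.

0.484

Precision = TP/(TP+FP) = 117/275 = 0.4255
Recall = TP/(TP+FN) = 117/208 = 0.5625
F1 = 2·TP/(2·TP+FP+FN) = 234/483 = 0.484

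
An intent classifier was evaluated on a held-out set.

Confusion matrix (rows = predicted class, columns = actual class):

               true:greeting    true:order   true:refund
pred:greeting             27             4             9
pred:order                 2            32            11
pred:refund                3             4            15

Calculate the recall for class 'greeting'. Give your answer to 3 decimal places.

0.844

Treat 'greeting' as positive and all other classes as negative.
recall = TP/(TP+FN).
greeting: TP=27, FN=2+3=5 → 27/32 = 0.8438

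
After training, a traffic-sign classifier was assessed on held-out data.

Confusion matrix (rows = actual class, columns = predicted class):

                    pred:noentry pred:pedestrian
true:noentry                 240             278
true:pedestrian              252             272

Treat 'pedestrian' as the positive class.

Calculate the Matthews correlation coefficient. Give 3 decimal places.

-0.018

MCC = (TP·TN − FP·FN) / √((TP+FP)(TP+FN)(TN+FP)(TN+FN))
Numerator = 272·240 − 278·252 = -4776
Denominator = √(550·524·518·492) = √73449499200 = 271015.6807
MCC = -4776 / 271015.6807 = -0.018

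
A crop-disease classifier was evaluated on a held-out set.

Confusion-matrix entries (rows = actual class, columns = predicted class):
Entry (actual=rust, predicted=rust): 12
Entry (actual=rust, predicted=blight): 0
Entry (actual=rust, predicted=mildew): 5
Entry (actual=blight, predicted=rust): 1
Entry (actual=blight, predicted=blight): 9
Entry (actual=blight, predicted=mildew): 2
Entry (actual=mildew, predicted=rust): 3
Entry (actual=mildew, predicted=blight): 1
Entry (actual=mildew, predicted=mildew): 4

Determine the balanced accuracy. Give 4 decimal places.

0.6520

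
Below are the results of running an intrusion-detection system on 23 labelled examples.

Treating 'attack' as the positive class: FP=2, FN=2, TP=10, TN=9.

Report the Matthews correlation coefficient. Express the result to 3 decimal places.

MCC = (TP·TN − FP·FN) / √((TP+FP)(TP+FN)(TN+FP)(TN+FN))
Numerator = 10·9 − 2·2 = 86
Denominator = √(12·12·11·11) = √17424 = 132.0000
MCC = 86 / 132.0000 = 0.652

0.652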